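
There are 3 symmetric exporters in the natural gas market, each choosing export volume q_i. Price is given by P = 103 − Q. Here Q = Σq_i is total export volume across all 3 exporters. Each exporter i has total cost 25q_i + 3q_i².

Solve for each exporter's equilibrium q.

A representative exporter's profit is π_i = q_i(103 − Q) − 25q_i − 3q_i², with Q = q_i + Σ_{j≠i} q_j.
First-order condition: 78 − 8q_i − Σ_{j≠i} q_j = 0.
With identical exporters, set every q_j = q: then 78 − 8q − 2q = 0, i.e. q = 78/10 = 7.8.

7.8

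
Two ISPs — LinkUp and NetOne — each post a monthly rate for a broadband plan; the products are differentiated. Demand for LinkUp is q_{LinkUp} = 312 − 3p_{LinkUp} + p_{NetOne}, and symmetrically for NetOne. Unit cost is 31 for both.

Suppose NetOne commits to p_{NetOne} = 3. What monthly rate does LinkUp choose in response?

68

LinkUp's profit: π = (p_{LinkUp} − 31)(312 − 3p_{LinkUp} + p_{NetOne}).
∂π/∂p_{LinkUp} = 405 − 6p_{LinkUp} + p_{NetOne} = 0 ⇒ p_{LinkUp} = 67.5 + (1/6)p_{NetOne}.
At p_{NetOne} = 3: p_{LinkUp} = 67.5 + (1/6)·3 = 68.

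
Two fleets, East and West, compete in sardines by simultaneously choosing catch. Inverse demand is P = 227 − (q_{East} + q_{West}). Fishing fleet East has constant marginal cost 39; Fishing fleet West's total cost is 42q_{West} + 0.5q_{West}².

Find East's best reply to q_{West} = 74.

57

Fishing fleet East's profit: π = q_{East}(227 − (q_{East} + q_{West})) − 39q_{East}.
∂π/∂q_{East} = 188 − 2q_{East} − q_{West} = 0, so q_{East} = 94 − 0.5q_{West}.
At q_{West} = 74: q_{East} = 94 − 0.5·74 = 57.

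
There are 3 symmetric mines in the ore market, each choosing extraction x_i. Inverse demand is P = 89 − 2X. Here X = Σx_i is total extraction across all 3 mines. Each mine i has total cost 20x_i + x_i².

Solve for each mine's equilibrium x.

6.9

A representative mine's profit is π_i = x_i(89 − 2X) − 20x_i − x_i², with X = x_i + Σ_{j≠i} x_j.
First-order condition: 69 − 6x_i − 2Σ_{j≠i} x_j = 0.
In a symmetric equilibrium every mine chooses the same x, so Σ_{j≠i} x_j = 2x. The condition becomes 69 − 10x = 0, giving x = 69/10 = 6.9.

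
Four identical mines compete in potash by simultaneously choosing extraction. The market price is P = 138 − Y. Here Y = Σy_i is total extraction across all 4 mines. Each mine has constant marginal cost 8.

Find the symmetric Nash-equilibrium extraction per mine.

A representative mine's profit is π_i = y_i(138 − Y) − 8y_i, with Y = y_i + Σ_{j≠i} y_j.
First-order condition: 130 − 2y_i − Σ_{j≠i} y_j = 0.
With identical mines, set every y_j = y: then 130 − 2y − 3y = 0, i.e. y = 130/5 = 26.

26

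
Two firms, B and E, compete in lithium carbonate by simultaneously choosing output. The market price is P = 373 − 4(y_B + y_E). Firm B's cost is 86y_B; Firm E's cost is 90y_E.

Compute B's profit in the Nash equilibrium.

Firm B's profit: π = y_B(373 − 4(y_B + y_E)) − 86y_B.
∂π/∂y_B = 287 − 8y_B − 4y_E = 0, so y_B = 35.875 − 0.5y_E.
By the same steps for E: y_E = 35.375 − 0.5y_B.
Substituting the second reaction function into the first: y_B = 35.875 − 0.5(35.375 − 0.5y_B), which gives 0.75y_B = 18.1875 ⇒ y_B = 24.25.
Then y_E = 35.375 − 0.5·24.25 = 23.25.
Price P = 373 − 4·47.5 = 183.
B's profit: (183 − 86)·24.25 = 2352.25.

2352.25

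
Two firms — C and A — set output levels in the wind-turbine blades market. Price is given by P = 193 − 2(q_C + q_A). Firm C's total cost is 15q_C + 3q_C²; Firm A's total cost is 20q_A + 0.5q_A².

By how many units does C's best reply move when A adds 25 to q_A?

-5

Firm C's profit: π = q_C(193 − 2(q_C + q_A)) − 15q_C − 3q_C².
∂π/∂q_C = 178 − 10q_C − 2q_A = 0, so q_C = 17.8 − 0.2q_A.
The reaction-function slope is −0.2, so a 25-unit rise in q_A moves q_C by −0.2 × 25 = −5. C's best response falls — the actions are strategic substitutes.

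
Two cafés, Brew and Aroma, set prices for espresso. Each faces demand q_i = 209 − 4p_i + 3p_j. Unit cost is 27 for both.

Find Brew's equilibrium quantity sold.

Brew's profit: π = (p_{Brew} − 27)(209 − 4p_{Brew} + 3p_{Aroma}).
∂π/∂p_{Brew} = 317 − 8p_{Brew} + 3p_{Aroma} = 0 ⇒ p_{Brew} = 39.625 + 0.375p_{Aroma}.
By symmetry p_{Aroma} = p_{Brew}; substituting into the reaction function, 0.625p_{Brew} = 39.625 and p_{Brew} = 63.4.
q_{Brew} = 209 − 4·63.4 + 3·63.4 = 145.6.

145.6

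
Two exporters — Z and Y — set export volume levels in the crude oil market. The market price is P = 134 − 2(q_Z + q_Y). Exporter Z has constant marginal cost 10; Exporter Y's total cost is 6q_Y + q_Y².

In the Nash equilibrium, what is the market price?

58.8

Exporter Z's profit: π = q_Z(134 − 2(q_Z + q_Y)) − 10q_Z.
∂π/∂q_Z = 124 − 4q_Z − 2q_Y = 0, so q_Z = 31 − 0.5q_Y.
For Y: ∂π/∂q_Y = 128 − 6q_Y − 2q_Z = 0 ⇒ q_Y = 64/3 − (1/3)q_Z.
Plugging q_Y into Z's best response: q_Z = 31 − 0.5(64/3 − (1/3)q_Z) ⇒ (5/6)q_Z = 61/3, so q_Z = 24.4.
Then q_Y = 64/3 − (1/3)·24.4 = 13.2.
Equilibrium price: P = 134 − 2·37.6 = 58.8.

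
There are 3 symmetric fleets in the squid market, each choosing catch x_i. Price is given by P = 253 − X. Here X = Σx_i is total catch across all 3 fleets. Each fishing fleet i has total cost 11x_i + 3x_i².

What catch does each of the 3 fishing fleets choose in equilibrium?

A representative fishing fleet's profit is π_i = x_i(253 − X) − 11x_i − 3x_i², with X = x_i + Σ_{j≠i} x_j.
First-order condition: 242 − 8x_i − Σ_{j≠i} x_j = 0.
With identical fishing fleets, set every x_j = x: then 242 − 8x − 2x = 0, i.e. x = 242/10 = 24.2.

24.2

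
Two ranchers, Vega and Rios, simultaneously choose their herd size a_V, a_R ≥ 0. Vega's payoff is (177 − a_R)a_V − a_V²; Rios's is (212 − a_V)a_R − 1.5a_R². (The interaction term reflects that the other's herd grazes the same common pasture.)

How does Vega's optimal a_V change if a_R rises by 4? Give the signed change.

-2

Expanding Vega's payoff: 177a_V − a_Ra_V − a_V².
∂π/∂a_V = 177 − a_R − 2a_V = 0, so a_V = 88.5 − 0.5a_R.
The reaction-function slope is −0.5, so a 4-unit rise in a_R moves a_V by −0.5 × 4 = −2. Vega's best response falls — the actions are strategic substitutes.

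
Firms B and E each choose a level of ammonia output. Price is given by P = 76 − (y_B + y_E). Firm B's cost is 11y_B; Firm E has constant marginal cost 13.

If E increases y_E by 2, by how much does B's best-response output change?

Firm B's profit: π = y_B(76 − (y_B + y_E)) − 11y_B.
∂π/∂y_B = 65 − 2y_B − y_E = 0, so y_B = 32.5 − 0.5y_E.
The reaction-function slope is −0.5, so a 2-unit rise in y_E moves y_B by −0.5 × 2 = −1. B's best response falls — the actions are strategic substitutes.

-1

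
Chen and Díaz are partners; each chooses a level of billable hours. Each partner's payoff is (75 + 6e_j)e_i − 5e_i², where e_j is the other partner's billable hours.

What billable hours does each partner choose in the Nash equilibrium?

Chen's payoff is (75 + 6e_D)e_C − 5e_C².
∂π/∂e_C = 75 + 6e_D − 10e_C = 0, so e_C = 7.5 + 0.6e_D.
The game is symmetric, so in equilibrium e_D = e_C: the reaction function gives 0.4e_C = 7.5, hence e_C = 18.75.

18.75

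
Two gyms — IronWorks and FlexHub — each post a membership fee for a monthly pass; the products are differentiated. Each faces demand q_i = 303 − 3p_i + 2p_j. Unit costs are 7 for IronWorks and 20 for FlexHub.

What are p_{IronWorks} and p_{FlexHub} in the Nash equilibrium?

83.4375, 88.3125

IronWorks's profit: π = (p_{IronWorks} − 7)(303 − 3p_{IronWorks} + 2p_{FlexHub}).
∂π/∂p_{IronWorks} = 324 − 6p_{IronWorks} + 2p_{FlexHub} = 0 ⇒ p_{IronWorks} = 54 + (1/3)p_{FlexHub}.
Similarly p_{FlexHub} = 60.5 + (1/3)p_{IronWorks}.
Plugging p_{FlexHub} into IronWorks's best response: p_{IronWorks} = 54 + (1/3)(60.5 + (1/3)p_{IronWorks}) ⇒ (8/9)p_{IronWorks} = 445/6, so p_{IronWorks} = 83.4375.
Then p_{FlexHub} = 60.5 + (1/3)·83.4375 = 88.3125.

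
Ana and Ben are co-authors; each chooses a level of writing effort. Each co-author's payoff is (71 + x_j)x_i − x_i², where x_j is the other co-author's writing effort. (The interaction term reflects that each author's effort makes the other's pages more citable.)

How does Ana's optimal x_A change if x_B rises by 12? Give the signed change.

6

Ana's payoff is (71 + x_B)x_A − x_A².
∂π/∂x_A = 71 + x_B − 2x_A = 0, so x_A = 35.5 + 0.5x_B.
The reaction-function slope is 0.5, so a 12-unit rise in x_B moves x_A by 0.5 × 12 = 6. Ana's best response rises — the actions are strategic complements.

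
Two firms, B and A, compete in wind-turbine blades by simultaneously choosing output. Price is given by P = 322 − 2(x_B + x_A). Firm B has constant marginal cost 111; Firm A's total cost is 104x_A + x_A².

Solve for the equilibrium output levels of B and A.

Firm B's profit: π = x_B(322 − 2(x_B + x_A)) − 111x_B.
∂π/∂x_B = 211 − 4x_B − 2x_A = 0, so x_B = 52.75 − 0.5x_A.
For A: ∂π/∂x_A = 218 − 6x_A − 2x_B = 0 ⇒ x_A = 109/3 − (1/3)x_B.
Solving the two reaction functions simultaneously: (1 − (−0.5)(−1/3))x_B = 52.75 − 0.5·(109/3), so (5/6)x_B = 415/12 and x_B = 41.5.
Then x_A = 109/3 − (1/3)·41.5 = 22.5.

41.5, 22.5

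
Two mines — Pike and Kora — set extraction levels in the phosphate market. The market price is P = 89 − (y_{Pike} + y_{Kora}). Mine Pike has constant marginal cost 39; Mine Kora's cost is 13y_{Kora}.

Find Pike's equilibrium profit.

Mine Pike's profit: π = y_{Pike}(89 − (y_{Pike} + y_{Kora})) − 39y_{Pike}.
∂π/∂y_{Pike} = 50 − 2y_{Pike} − y_{Kora} = 0, so y_{Pike} = 25 − 0.5y_{Kora}.
By the same steps for Kora: y_{Kora} = 38 − 0.5y_{Pike}.
Plugging y_{Kora} into Pike's best response: y_{Pike} = 25 − 0.5(38 − 0.5y_{Pike}) ⇒ 0.75y_{Pike} = 6, so y_{Pike} = 8.
Then y_{Kora} = 38 − 0.5·8 = 34.
Price P = 89 − 42 = 47.
Pike's profit: (47 − 39)·8 = 64.

64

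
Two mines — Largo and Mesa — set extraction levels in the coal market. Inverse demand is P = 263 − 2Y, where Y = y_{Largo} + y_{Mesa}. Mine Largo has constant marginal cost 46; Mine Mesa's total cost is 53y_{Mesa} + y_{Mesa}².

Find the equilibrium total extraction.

Mine Largo's profit: π = y_{Largo}(263 − 2(y_{Largo} + y_{Mesa})) − 46y_{Largo}.
∂π/∂y_{Largo} = 217 − 4y_{Largo} − 2y_{Mesa} = 0, so y_{Largo} = 54.25 − 0.5y_{Mesa}.
For Mesa: ∂π/∂y_{Mesa} = 210 − 6y_{Mesa} − 2y_{Largo} = 0 ⇒ y_{Mesa} = 35 − (1/3)y_{Largo}.
Substituting the second reaction function into the first: y_{Largo} = 54.25 − 0.5(35 − (1/3)y_{Largo}), which gives (5/6)y_{Largo} = 36.75 ⇒ y_{Largo} = 44.1.
Then y_{Mesa} = 35 − (1/3)·44.1 = 20.3.
Total extraction: 44.1 + 20.3 = 64.4.

64.4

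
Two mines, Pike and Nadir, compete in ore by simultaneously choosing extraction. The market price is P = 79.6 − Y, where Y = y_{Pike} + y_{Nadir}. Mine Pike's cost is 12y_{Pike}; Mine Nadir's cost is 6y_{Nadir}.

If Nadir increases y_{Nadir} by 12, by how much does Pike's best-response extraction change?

Mine Pike's profit: π = y_{Pike}(79.6 − (y_{Pike} + y_{Nadir})) − 12y_{Pike}.
∂π/∂y_{Pike} = 67.6 − 2y_{Pike} − y_{Nadir} = 0, so y_{Pike} = 33.8 − 0.5y_{Nadir}.
The reaction-function slope is −0.5, so a 12-unit rise in y_{Nadir} moves y_{Pike} by −0.5 × 12 = −6. Pike's best response falls — the actions are strategic substitutes.

-6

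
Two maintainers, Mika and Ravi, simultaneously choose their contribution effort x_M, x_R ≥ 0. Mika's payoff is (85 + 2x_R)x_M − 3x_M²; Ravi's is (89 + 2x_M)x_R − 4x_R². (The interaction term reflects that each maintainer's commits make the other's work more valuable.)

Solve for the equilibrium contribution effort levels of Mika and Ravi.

Expanding Mika's payoff: 85x_M + 2x_Rx_M − 3x_M².
∂π/∂x_M = 85 + 2x_R − 6x_M = 0, so x_M = 85/6 + (1/3)x_R.
Likewise for Ravi: x_R = 11.125 + 0.25x_M.
Solving the two reaction functions simultaneously: (1 − (1/3)(0.25))x_M = 85/6 + (1/3)·11.125, so (11/12)x_M = 17.875 and x_M = 19.5.
Then x_R = 11.125 + 0.25·19.5 = 16.

19.5, 16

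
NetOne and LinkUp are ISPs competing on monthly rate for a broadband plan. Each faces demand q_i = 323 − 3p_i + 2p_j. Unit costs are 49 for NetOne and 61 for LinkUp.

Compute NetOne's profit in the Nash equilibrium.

15016.6875

NetOne's profit: π = (p_{NetOne} − 49)(323 − 3p_{NetOne} + 2p_{LinkUp}).
∂π/∂p_{NetOne} = 470 − 6p_{NetOne} + 2p_{LinkUp} = 0 ⇒ p_{NetOne} = 235/3 + (1/3)p_{LinkUp}.
Similarly p_{LinkUp} = 253/3 + (1/3)p_{NetOne}.
Solving the two reaction functions simultaneously: (1 − (1/3)(1/3))p_{NetOne} = 235/3 + (1/3)·(253/3), so (8/9)p_{NetOne} = 958/9 and p_{NetOne} = 119.75.
Then p_{LinkUp} = 253/3 + (1/3)·119.75 = 124.25.
q_{NetOne} = 323 − 3·119.75 + 2·124.25 = 212.25.
Profit = (119.75 − 49)·212.25 = 15016.6875.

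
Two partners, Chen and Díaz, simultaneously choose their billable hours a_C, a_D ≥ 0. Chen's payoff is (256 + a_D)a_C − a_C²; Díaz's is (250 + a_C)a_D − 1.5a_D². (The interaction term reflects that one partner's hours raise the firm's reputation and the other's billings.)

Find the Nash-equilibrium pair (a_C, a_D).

Expanding Chen's payoff: 256a_C + a_Da_C − a_C².
∂π/∂a_C = 256 + a_D − 2a_C = 0, so a_C = 128 + 0.5a_D.
Likewise for Díaz: a_D = 250/3 + (1/3)a_C.
Plugging a_D into Chen's best response: a_C = 128 + 0.5(250/3 + (1/3)a_C) ⇒ (5/6)a_C = 509/3, so a_C = 203.6.
Then a_D = 250/3 + (1/3)·203.6 = 151.2.

203.6, 151.2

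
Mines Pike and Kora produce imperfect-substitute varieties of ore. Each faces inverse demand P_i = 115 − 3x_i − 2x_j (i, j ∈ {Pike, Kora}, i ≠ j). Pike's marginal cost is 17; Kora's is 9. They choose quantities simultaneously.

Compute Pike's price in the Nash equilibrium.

52.25

Mine Pike's profit: π = x_{Pike}(115 − 3x_{Pike} − 2x_{Kora}) − 17x_{Pike}.
∂π/∂x_{Pike} = 98 − 6x_{Pike} − 2x_{Kora} = 0 ⇒ x_{Pike} = 49/3 − (1/3)x_{Kora}.
Similarly x_{Kora} = 53/3 − (1/3)x_{Pike}.
Plugging x_{Kora} into Pike's best response: x_{Pike} = 49/3 − (1/3)(53/3 − (1/3)x_{Pike}) ⇒ (8/9)x_{Pike} = 94/9, so x_{Pike} = 11.75.
Then x_{Kora} = 53/3 − (1/3)·11.75 = 13.75.
P_{Pike} = 115 − 3·11.75 − 2·13.75 = 52.25.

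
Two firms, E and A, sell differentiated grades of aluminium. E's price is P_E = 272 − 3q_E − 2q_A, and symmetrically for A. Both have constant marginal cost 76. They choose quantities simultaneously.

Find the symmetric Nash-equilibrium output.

Firm E's profit: π = q_E(272 − 3q_E − 2q_A) − 76q_E.
∂π/∂q_E = 196 − 6q_E − 2q_A = 0 ⇒ q_E = 98/3 − (1/3)q_A.
Setting q_E = q_A in the reaction function: q_E = 98/3 − (1/3)q_E, so q_E = (98/3) / (4/3) = 24.5.

24.5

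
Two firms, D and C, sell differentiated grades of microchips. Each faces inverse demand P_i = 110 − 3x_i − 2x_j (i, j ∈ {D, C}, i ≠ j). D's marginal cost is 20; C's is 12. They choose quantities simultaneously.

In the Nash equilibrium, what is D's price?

Firm D's profit: π = x_D(110 − 3x_D − 2x_C) − 20x_D.
∂π/∂x_D = 90 − 6x_D − 2x_C = 0 ⇒ x_D = 15 − (1/3)x_C.
Similarly x_C = 49/3 − (1/3)x_D.
Substituting the second reaction function into the first: x_D = 15 − (1/3)(49/3 − (1/3)x_D), which gives (8/9)x_D = 86/9 ⇒ x_D = 10.75.
Then x_C = 49/3 − (1/3)·10.75 = 12.75.
P_D = 110 − 3·10.75 − 2·12.75 = 52.25.

52.25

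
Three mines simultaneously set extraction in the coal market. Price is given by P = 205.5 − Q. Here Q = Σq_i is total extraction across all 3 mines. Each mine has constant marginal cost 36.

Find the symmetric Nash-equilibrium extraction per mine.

42.375

A representative mine's profit is π_i = q_i(205.5 − Q) − 36q_i, with Q = q_i + Σ_{j≠i} q_j.
First-order condition: 169.5 − 2q_i − Σ_{j≠i} q_j = 0.
Imposing symmetry (q_j = q for all j) turns Σ_{j≠i} q_j into 2q, so 169.5 = 4q and q = 42.375.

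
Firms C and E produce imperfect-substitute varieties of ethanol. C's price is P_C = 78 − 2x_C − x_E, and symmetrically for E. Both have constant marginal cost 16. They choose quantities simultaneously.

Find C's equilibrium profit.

307.52

Firm C's profit: π = x_C(78 − 2x_C − x_E) − 16x_C.
∂π/∂x_C = 62 − 4x_C − x_E = 0 ⇒ x_C = 15.5 − 0.25x_E.
The game is symmetric, so in equilibrium x_E = x_C: the reaction function gives 1.25x_C = 15.5, hence x_C = 12.4.
P_C = 78 − 2·12.4 − 12.4 = 40.8.
Profit = (40.8 − 16)·12.4 = 307.52.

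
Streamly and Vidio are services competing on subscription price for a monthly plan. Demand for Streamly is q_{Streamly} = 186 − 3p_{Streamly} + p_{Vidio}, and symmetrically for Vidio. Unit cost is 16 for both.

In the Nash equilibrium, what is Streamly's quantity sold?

Streamly's profit: π = (p_{Streamly} − 16)(186 − 3p_{Streamly} + p_{Vidio}).
∂π/∂p_{Streamly} = 234 − 6p_{Streamly} + p_{Vidio} = 0 ⇒ p_{Streamly} = 39 + (1/6)p_{Vidio}.
By symmetry p_{Vidio} = p_{Streamly}; substituting into the reaction function, (5/6)p_{Streamly} = 39 and p_{Streamly} = 46.8.
q_{Streamly} = 186 − 3·46.8 + 46.8 = 92.4.

92.4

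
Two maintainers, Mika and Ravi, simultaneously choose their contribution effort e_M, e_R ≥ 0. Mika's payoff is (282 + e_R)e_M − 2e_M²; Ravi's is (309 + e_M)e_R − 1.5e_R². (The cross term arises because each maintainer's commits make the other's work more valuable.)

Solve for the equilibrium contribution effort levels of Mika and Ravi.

Expanding Mika's payoff: 282e_M + e_Re_M − 2e_M².
∂π/∂e_M = 282 + e_R − 4e_M = 0, so e_M = 70.5 + 0.25e_R.
Likewise for Ravi: e_R = 103 + (1/3)e_M.
Plugging e_R into Mika's best response: e_M = 70.5 + 0.25(103 + (1/3)e_M) ⇒ (11/12)e_M = 96.25, so e_M = 105.
Then e_R = 103 + (1/3)·105 = 138.

105, 138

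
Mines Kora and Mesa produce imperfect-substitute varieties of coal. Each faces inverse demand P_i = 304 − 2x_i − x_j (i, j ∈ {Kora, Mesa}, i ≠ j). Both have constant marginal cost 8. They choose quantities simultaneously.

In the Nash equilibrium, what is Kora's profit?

Mine Kora's profit: π = x_{Kora}(304 − 2x_{Kora} − x_{Mesa}) − 8x_{Kora}.
∂π/∂x_{Kora} = 296 − 4x_{Kora} − x_{Mesa} = 0 ⇒ x_{Kora} = 74 − 0.25x_{Mesa}.
By symmetry x_{Mesa} = x_{Kora}; substituting into the reaction function, 1.25x_{Kora} = 74 and x_{Kora} = 59.2.
P_{Kora} = 304 − 2·59.2 − 59.2 = 126.4.
Profit = (126.4 − 8)·59.2 = 7009.28.

7009.28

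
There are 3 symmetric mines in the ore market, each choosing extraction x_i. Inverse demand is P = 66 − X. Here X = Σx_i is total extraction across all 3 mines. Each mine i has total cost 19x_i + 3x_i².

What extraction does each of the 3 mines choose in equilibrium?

4.7

A representative mine's profit is π_i = x_i(66 − X) − 19x_i − 3x_i², with X = x_i + Σ_{j≠i} x_j.
First-order condition: 47 − 8x_i − Σ_{j≠i} x_j = 0.
In a symmetric equilibrium every mine chooses the same x, so Σ_{j≠i} x_j = 2x. The condition becomes 47 − 10x = 0, giving x = 47/10 = 4.7.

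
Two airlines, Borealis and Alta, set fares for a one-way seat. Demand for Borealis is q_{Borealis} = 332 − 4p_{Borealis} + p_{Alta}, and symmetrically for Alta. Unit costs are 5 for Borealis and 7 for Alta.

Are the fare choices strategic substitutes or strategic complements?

Borealis's profit: π = (p_{Borealis} − 5)(332 − 4p_{Borealis} + p_{Alta}).
∂π/∂p_{Borealis} = 352 − 8p_{Borealis} + p_{Alta} = 0 ⇒ p_{Borealis} = 44 + 0.125p_{Alta}.
The best-response slope dp_{Borealis}/dp_{Alta} = 0.125 > 0: the reaction function is upward-sloping, so the choices are strategic complements.

strategic complements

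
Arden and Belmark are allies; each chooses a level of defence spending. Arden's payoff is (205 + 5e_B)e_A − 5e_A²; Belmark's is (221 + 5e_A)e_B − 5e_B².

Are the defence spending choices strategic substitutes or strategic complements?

strategic complements

Expanding Arden's payoff: 205e_A + 5e_Be_A − 5e_A².
∂π/∂e_A = 205 + 5e_B − 10e_A = 0, so e_A = 20.5 + 0.5e_B.
The best-response slope de_A/de_B = 0.5 > 0: the reaction function is upward-sloping, so the choices are strategic complements.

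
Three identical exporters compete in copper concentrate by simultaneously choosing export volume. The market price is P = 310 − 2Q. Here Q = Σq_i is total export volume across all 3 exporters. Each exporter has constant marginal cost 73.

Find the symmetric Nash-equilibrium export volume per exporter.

A representative exporter's profit is π_i = q_i(310 − 2Q) − 73q_i, with Q = q_i + Σ_{j≠i} q_j.
First-order condition: 237 − 4q_i − 2Σ_{j≠i} q_j = 0.
With identical exporters, set every q_j = q: then 237 − 4q − 4q = 0, i.e. q = 237/8 = 29.625.

29.625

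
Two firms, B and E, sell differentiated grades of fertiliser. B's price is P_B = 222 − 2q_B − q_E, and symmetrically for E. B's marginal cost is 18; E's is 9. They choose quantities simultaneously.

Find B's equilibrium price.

98.4

Firm B's profit: π = q_B(222 − 2q_B − q_E) − 18q_B.
∂π/∂q_B = 204 − 4q_B − q_E = 0 ⇒ q_B = 51 − 0.25q_E.
Similarly q_E = 53.25 − 0.25q_B.
Substituting the second reaction function into the first: q_B = 51 − 0.25(53.25 − 0.25q_B), which gives 0.9375q_B = 37.6875 ⇒ q_B = 40.2.
Then q_E = 53.25 − 0.25·40.2 = 43.2.
P_B = 222 − 2·40.2 − 43.2 = 98.4.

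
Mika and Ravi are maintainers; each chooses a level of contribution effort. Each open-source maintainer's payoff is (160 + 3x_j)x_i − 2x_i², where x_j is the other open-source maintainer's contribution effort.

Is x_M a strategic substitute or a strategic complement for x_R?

Mika's payoff is (160 + 3x_R)x_M − 2x_M².
∂π/∂x_M = 160 + 3x_R − 4x_M = 0, so x_M = 40 + 0.75x_R.
The best-response slope dx_M/dx_R = 0.75 > 0: the reaction function is upward-sloping, so the choices are strategic complements.

strategic complements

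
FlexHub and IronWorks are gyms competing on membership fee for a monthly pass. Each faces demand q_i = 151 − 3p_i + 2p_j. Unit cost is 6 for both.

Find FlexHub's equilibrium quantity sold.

108.75

FlexHub's profit: π = (p_{FlexHub} − 6)(151 − 3p_{FlexHub} + 2p_{IronWorks}).
∂π/∂p_{FlexHub} = 169 − 6p_{FlexHub} + 2p_{IronWorks} = 0 ⇒ p_{FlexHub} = 169/6 + (1/3)p_{IronWorks}.
The game is symmetric, so in equilibrium p_{IronWorks} = p_{FlexHub}: the reaction function gives (2/3)p_{FlexHub} = 169/6, hence p_{FlexHub} = 42.25.
q_{FlexHub} = 151 − 3·42.25 + 2·42.25 = 108.75.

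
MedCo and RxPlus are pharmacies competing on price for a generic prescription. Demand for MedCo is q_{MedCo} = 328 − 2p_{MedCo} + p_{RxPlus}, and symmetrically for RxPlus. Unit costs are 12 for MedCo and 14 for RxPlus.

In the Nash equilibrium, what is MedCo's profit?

MedCo's profit: π = (p_{MedCo} − 12)(328 − 2p_{MedCo} + p_{RxPlus}).
∂π/∂p_{MedCo} = 352 − 4p_{MedCo} + p_{RxPlus} = 0 ⇒ p_{MedCo} = 88 + 0.25p_{RxPlus}.
Similarly p_{RxPlus} = 89 + 0.25p_{MedCo}.
Substituting the second reaction function into the first: p_{MedCo} = 88 + 0.25(89 + 0.25p_{MedCo}), which gives 0.9375p_{MedCo} = 110.25 ⇒ p_{MedCo} = 117.6.
Then p_{RxPlus} = 89 + 0.25·117.6 = 118.4.
q_{MedCo} = 328 − 2·117.6 + 118.4 = 211.2.
Profit = (117.6 − 12)·211.2 = 22302.72.

22302.72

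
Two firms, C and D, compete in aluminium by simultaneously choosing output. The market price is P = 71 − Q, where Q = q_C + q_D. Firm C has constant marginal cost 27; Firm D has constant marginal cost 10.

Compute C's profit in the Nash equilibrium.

81

Firm C's profit: π = q_C(71 − (q_C + q_D)) − 27q_C.
∂π/∂q_C = 44 − 2q_C − q_D = 0, so q_C = 22 − 0.5q_D.
By the same steps for D: q_D = 30.5 − 0.5q_C.
Solving the two reaction functions simultaneously: (1 − (−0.5)(−0.5))q_C = 22 − 0.5·30.5, so 0.75q_C = 6.75 and q_C = 9.
Then q_D = 30.5 − 0.5·9 = 26.
Price P = 71 − 35 = 36.
C's profit: (36 − 27)·9 = 81.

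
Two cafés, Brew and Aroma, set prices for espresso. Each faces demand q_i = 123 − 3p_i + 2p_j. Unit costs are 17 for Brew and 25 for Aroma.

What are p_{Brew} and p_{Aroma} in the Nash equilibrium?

Brew's profit: π = (p_{Brew} − 17)(123 − 3p_{Brew} + 2p_{Aroma}).
∂π/∂p_{Brew} = 174 − 6p_{Brew} + 2p_{Aroma} = 0 ⇒ p_{Brew} = 29 + (1/3)p_{Aroma}.
Similarly p_{Aroma} = 33 + (1/3)p_{Brew}.
Substituting the second reaction function into the first: p_{Brew} = 29 + (1/3)(33 + (1/3)p_{Brew}), which gives (8/9)p_{Brew} = 40 ⇒ p_{Brew} = 45.
Then p_{Aroma} = 33 + (1/3)·45 = 48.

45, 48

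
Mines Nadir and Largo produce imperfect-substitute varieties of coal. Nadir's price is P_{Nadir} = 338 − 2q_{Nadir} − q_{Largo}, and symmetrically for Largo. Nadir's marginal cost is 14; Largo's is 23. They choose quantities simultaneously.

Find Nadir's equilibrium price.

Mine Nadir's profit: π = q_{Nadir}(338 − 2q_{Nadir} − q_{Largo}) − 14q_{Nadir}.
∂π/∂q_{Nadir} = 324 − 4q_{Nadir} − q_{Largo} = 0 ⇒ q_{Nadir} = 81 − 0.25q_{Largo}.
Similarly q_{Largo} = 78.75 − 0.25q_{Nadir}.
Plugging q_{Largo} into Nadir's best response: q_{Nadir} = 81 − 0.25(78.75 − 0.25q_{Nadir}) ⇒ 0.9375q_{Nadir} = 61.3125, so q_{Nadir} = 65.4.
Then q_{Largo} = 78.75 − 0.25·65.4 = 62.4.
P_{Nadir} = 338 − 2·65.4 − 62.4 = 144.8.

144.8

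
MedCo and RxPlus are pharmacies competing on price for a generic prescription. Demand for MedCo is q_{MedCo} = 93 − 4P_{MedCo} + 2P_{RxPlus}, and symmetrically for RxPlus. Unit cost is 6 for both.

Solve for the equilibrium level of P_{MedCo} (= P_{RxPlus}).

19.5

MedCo's profit: π = (P_{MedCo} − 6)(93 − 4P_{MedCo} + 2P_{RxPlus}).
∂π/∂P_{MedCo} = 117 − 8P_{MedCo} + 2P_{RxPlus} = 0 ⇒ P_{MedCo} = 14.625 + 0.25P_{RxPlus}.
By symmetry P_{RxPlus} = P_{MedCo}; substituting into the reaction function, 0.75P_{MedCo} = 14.625 and P_{MedCo} = 19.5.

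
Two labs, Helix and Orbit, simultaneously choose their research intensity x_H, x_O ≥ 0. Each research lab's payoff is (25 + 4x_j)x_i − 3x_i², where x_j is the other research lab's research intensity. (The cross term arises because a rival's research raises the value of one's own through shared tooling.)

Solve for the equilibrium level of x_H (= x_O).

12.5

Helix's payoff is (25 + 4x_O)x_H − 3x_H².
∂π/∂x_H = 25 + 4x_O − 6x_H = 0, so x_H = 25/6 + (2/3)x_O.
By symmetry x_O = x_H; substituting into the reaction function, (1/3)x_H = 25/6 and x_H = 12.5.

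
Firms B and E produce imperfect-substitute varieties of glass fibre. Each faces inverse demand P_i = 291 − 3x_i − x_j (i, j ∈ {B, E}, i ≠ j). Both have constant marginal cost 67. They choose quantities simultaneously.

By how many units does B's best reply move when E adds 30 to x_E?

Firm B's profit: π = x_B(291 − 3x_B − x_E) − 67x_B.
∂π/∂x_B = 224 − 6x_B − x_E = 0 ⇒ x_B = 112/3 − (1/6)x_E.
The reaction-function slope is −1/6, so a 30-unit rise in x_E moves x_B by −1/6 × 30 = −5. B's best response falls — the actions are strategic substitutes.

-5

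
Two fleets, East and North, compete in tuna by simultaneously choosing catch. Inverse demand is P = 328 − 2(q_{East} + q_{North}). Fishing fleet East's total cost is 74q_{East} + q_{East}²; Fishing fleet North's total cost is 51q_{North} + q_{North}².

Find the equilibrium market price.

195.25

Fishing fleet East's profit: π = q_{East}(328 − 2(q_{East} + q_{North})) − 74q_{East} − q_{East}².
∂π/∂q_{East} = 254 − 6q_{East} − 2q_{North} = 0, so q_{East} = 127/3 − (1/3)q_{North}.
By the same steps for North: q_{North} = 277/6 − (1/3)q_{East}.
Plugging q_{North} into East's best response: q_{East} = 127/3 − (1/3)(277/6 − (1/3)q_{East}) ⇒ (8/9)q_{East} = 485/18, so q_{East} = 30.3125.
Then q_{North} = 277/6 − (1/3)·30.3125 = 36.0625.
Equilibrium price: P = 328 − 2·66.375 = 195.25.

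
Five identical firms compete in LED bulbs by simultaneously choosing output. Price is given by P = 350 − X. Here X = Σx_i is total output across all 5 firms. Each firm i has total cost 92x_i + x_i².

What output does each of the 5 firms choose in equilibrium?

A representative firm's profit is π_i = x_i(350 − X) − 92x_i − x_i², with X = x_i + Σ_{j≠i} x_j.
First-order condition: 258 − 4x_i − Σ_{j≠i} x_j = 0.
With identical firms, set every x_j = x: then 258 − 4x − 4x = 0, i.e. x = 258/8 = 32.25.

32.25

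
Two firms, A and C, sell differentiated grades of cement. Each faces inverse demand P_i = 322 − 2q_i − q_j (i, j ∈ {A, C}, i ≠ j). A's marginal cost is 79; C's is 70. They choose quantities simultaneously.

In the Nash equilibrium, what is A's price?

Firm A's profit: π = q_A(322 − 2q_A − q_C) − 79q_A.
∂π/∂q_A = 243 − 4q_A − q_C = 0 ⇒ q_A = 60.75 − 0.25q_C.
Similarly q_C = 63 − 0.25q_A.
Plugging q_C into A's best response: q_A = 60.75 − 0.25(63 − 0.25q_A) ⇒ 0.9375q_A = 45, so q_A = 48.
Then q_C = 63 − 0.25·48 = 51.
P_A = 322 − 2·48 − 51 = 175.

175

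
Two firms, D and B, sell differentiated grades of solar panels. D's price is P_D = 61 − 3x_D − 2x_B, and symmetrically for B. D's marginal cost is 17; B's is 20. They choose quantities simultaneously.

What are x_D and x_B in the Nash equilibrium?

Firm D's profit: π = x_D(61 − 3x_D − 2x_B) − 17x_D.
∂π/∂x_D = 44 − 6x_D − 2x_B = 0 ⇒ x_D = 22/3 − (1/3)x_B.
Similarly x_B = 41/6 − (1/3)x_D.
Solving the two reaction functions simultaneously: (1 − (−1/3)(−1/3))x_D = 22/3 − (1/3)·(41/6), so (8/9)x_D = 91/18 and x_D = 5.6875.
Then x_B = 41/6 − (1/3)·5.6875 = 4.9375.

5.6875, 4.9375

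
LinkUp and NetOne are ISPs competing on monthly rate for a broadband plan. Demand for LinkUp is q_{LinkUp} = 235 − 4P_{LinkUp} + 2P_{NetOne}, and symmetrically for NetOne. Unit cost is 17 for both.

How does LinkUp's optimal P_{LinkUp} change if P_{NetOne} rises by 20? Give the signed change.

LinkUp's profit: π = (P_{LinkUp} − 17)(235 − 4P_{LinkUp} + 2P_{NetOne}).
∂π/∂P_{LinkUp} = 303 − 8P_{LinkUp} + 2P_{NetOne} = 0 ⇒ P_{LinkUp} = 37.875 + 0.25P_{NetOne}.
The reaction-function slope is 0.25, so a 20-unit rise in P_{NetOne} moves P_{LinkUp} by 0.25 × 20 = 5. LinkUp's best response rises — the actions are strategic complements.

5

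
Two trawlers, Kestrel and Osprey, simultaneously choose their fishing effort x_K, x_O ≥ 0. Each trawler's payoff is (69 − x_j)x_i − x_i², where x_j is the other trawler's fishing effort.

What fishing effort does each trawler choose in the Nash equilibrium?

23

Kestrel's payoff is (69 − x_O)x_K − x_K².
∂π/∂x_K = 69 − x_O − 2x_K = 0, so x_K = 34.5 − 0.5x_O.
Setting x_K = x_O in the reaction function: x_K = 34.5 − 0.5x_K, so x_K = 34.5 / 1.5 = 23.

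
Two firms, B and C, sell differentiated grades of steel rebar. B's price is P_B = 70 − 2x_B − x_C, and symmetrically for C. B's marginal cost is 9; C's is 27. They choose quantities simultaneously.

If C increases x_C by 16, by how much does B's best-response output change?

-4

Firm B's profit: π = x_B(70 − 2x_B − x_C) − 9x_B.
∂π/∂x_B = 61 − 4x_B − x_C = 0 ⇒ x_B = 15.25 − 0.25x_C.
The reaction-function slope is −0.25, so a 16-unit rise in x_C moves x_B by −0.25 × 16 = −4. B's best response falls — the actions are strategic substitutes.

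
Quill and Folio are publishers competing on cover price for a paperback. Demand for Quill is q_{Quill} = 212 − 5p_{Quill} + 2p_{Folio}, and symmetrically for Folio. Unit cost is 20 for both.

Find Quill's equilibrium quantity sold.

95

Quill's profit: π = (p_{Quill} − 20)(212 − 5p_{Quill} + 2p_{Folio}).
∂π/∂p_{Quill} = 312 − 10p_{Quill} + 2p_{Folio} = 0 ⇒ p_{Quill} = 31.2 + 0.2p_{Folio}.
Setting p_{Quill} = p_{Folio} in the reaction function: p_{Quill} = 31.2 + 0.2p_{Quill}, so p_{Quill} = 31.2 / 0.8 = 39.
q_{Quill} = 212 − 5·39 + 2·39 = 95.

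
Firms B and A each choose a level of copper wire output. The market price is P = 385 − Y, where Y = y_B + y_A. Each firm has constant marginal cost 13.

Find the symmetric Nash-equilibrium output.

Firm B's profit: π = y_B(385 − (y_B + y_A)) − 13y_B.
∂π/∂y_B = 372 − 2y_B − y_A = 0, so y_B = 186 − 0.5y_A.
Setting y_B = y_A in the reaction function: y_B = 186 − 0.5y_B, so y_B = 186 / 1.5 = 124.

124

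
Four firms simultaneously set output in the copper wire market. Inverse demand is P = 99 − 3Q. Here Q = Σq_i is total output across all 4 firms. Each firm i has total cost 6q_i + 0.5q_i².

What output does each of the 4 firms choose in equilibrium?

5.8125

A representative firm's profit is π_i = q_i(99 − 3Q) − 6q_i − 0.5q_i², with Q = q_i + Σ_{j≠i} q_j.
First-order condition: 93 − 7q_i − 3Σ_{j≠i} q_j = 0.
In a symmetric equilibrium every firm chooses the same q, so Σ_{j≠i} q_j = 3q. The condition becomes 93 − 16q = 0, giving q = 93/16 = 5.8125.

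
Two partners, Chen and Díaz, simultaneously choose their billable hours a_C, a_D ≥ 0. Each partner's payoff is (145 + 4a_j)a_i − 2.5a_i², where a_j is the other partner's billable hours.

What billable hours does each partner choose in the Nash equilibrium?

145

Chen's payoff is (145 + 4a_D)a_C − 2.5a_C².
∂π/∂a_C = 145 + 4a_D − 5a_C = 0, so a_C = 29 + 0.8a_D.
The game is symmetric, so in equilibrium a_D = a_C: the reaction function gives 0.2a_C = 29, hence a_C = 145.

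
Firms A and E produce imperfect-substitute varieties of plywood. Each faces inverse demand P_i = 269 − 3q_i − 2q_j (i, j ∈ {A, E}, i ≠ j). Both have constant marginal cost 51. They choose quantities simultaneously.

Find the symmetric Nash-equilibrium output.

27.25

Firm A's profit: π = q_A(269 − 3q_A − 2q_E) − 51q_A.
∂π/∂q_A = 218 − 6q_A − 2q_E = 0 ⇒ q_A = 109/3 − (1/3)q_E.
The game is symmetric, so in equilibrium q_E = q_A: the reaction function gives (4/3)q_A = 109/3, hence q_A = 27.25.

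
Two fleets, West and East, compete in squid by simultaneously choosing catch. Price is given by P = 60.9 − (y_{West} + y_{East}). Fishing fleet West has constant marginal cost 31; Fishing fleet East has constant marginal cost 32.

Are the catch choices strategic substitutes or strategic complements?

Fishing fleet West's profit: π = y_{West}(60.9 − (y_{West} + y_{East})) − 31y_{West}.
∂π/∂y_{West} = 29.9 − 2y_{West} − y_{East} = 0, so y_{West} = 14.95 − 0.5y_{East}.
The best-response slope dy_{West}/dy_{East} = −0.5 < 0: the reaction function is downward-sloping, so the choices are strategic substitutes.

strategic substitutes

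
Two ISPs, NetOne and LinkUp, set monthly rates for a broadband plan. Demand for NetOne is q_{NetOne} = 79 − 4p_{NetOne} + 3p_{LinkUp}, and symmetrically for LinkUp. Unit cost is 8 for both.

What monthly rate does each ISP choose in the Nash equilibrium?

22.2

NetOne's profit: π = (p_{NetOne} − 8)(79 − 4p_{NetOne} + 3p_{LinkUp}).
∂π/∂p_{NetOne} = 111 − 8p_{NetOne} + 3p_{LinkUp} = 0 ⇒ p_{NetOne} = 13.875 + 0.375p_{LinkUp}.
The game is symmetric, so in equilibrium p_{LinkUp} = p_{NetOne}: the reaction function gives 0.625p_{NetOne} = 13.875, hence p_{NetOne} = 22.2.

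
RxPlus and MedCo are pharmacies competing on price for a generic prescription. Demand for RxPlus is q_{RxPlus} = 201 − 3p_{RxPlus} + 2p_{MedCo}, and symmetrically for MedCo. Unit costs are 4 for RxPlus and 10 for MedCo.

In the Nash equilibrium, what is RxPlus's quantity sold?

151.125

RxPlus's profit: π = (p_{RxPlus} − 4)(201 − 3p_{RxPlus} + 2p_{MedCo}).
∂π/∂p_{RxPlus} = 213 − 6p_{RxPlus} + 2p_{MedCo} = 0 ⇒ p_{RxPlus} = 35.5 + (1/3)p_{MedCo}.
Similarly p_{MedCo} = 38.5 + (1/3)p_{RxPlus}.
Solving the two reaction functions simultaneously: (1 − (1/3)(1/3))p_{RxPlus} = 35.5 + (1/3)·38.5, so (8/9)p_{RxPlus} = 145/3 and p_{RxPlus} = 54.375.
Then p_{MedCo} = 38.5 + (1/3)·54.375 = 56.625.
q_{RxPlus} = 201 − 3·54.375 + 2·56.625 = 151.125.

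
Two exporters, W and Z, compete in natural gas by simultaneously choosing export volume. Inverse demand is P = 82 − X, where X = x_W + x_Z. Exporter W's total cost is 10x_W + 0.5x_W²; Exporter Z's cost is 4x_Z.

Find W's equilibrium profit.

Exporter W's profit: π = x_W(82 − (x_W + x_Z)) − 10x_W − 0.5x_W².
∂π/∂x_W = 72 − 3x_W − x_Z = 0, so x_W = 24 − (1/3)x_Z.
For Z: ∂π/∂x_Z = 78 − 2x_Z − x_W = 0 ⇒ x_Z = 39 − 0.5x_W.
Plugging x_Z into W's best response: x_W = 24 − (1/3)(39 − 0.5x_W) ⇒ (5/6)x_W = 11, so x_W = 13.2.
Then x_Z = 39 − 0.5·13.2 = 32.4.
Price P = 82 − 45.6 = 36.4.
W's profit: (36.4 − 10)·13.2 − 0.5(13.2)² = 261.36.

261.36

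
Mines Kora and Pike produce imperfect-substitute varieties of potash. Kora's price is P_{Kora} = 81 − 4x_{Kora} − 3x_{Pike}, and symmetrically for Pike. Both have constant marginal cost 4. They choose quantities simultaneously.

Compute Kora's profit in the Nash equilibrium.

196

Mine Kora's profit: π = x_{Kora}(81 − 4x_{Kora} − 3x_{Pike}) − 4x_{Kora}.
∂π/∂x_{Kora} = 77 − 8x_{Kora} − 3x_{Pike} = 0 ⇒ x_{Kora} = 9.625 − 0.375x_{Pike}.
By symmetry x_{Pike} = x_{Kora}; substituting into the reaction function, 1.375x_{Kora} = 9.625 and x_{Kora} = 7.
P_{Kora} = 81 − 4·7 − 3·7 = 32.
Profit = (32 − 4)·7 = 196.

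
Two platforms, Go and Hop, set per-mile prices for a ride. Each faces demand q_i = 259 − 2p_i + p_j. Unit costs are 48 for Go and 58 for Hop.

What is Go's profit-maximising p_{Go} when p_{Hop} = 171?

131.5

Go's profit: π = (p_{Go} − 48)(259 − 2p_{Go} + p_{Hop}).
∂π/∂p_{Go} = 355 − 4p_{Go} + p_{Hop} = 0 ⇒ p_{Go} = 88.75 + 0.25p_{Hop}.
At p_{Hop} = 171: p_{Go} = 88.75 + 0.25·171 = 131.5.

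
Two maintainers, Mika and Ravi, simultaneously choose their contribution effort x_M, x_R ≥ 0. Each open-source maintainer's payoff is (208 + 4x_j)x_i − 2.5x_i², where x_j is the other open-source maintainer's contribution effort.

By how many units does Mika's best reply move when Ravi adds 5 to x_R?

Mika's payoff is (208 + 4x_R)x_M − 2.5x_M².
∂π/∂x_M = 208 + 4x_R − 5x_M = 0, so x_M = 41.6 + 0.8x_R.
The reaction-function slope is 0.8, so a 5-unit rise in x_R moves x_M by 0.8 × 5 = 4. Mika's best response rises — the actions are strategic complements.

4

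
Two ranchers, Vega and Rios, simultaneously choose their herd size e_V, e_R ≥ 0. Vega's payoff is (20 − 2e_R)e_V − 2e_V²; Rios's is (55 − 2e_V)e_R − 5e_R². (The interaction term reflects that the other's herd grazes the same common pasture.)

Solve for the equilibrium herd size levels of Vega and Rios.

2.5, 5

Expanding Vega's payoff: 20e_V − 2e_Re_V − 2e_V².
∂π/∂e_V = 20 − 2e_R − 4e_V = 0, so e_V = 5 − 0.5e_R.
Likewise for Rios: e_R = 5.5 − 0.2e_V.
Substituting the second reaction function into the first: e_V = 5 − 0.5(5.5 − 0.2e_V), which gives 0.9e_V = 2.25 ⇒ e_V = 2.5.
Then e_R = 5.5 − 0.2·2.5 = 5.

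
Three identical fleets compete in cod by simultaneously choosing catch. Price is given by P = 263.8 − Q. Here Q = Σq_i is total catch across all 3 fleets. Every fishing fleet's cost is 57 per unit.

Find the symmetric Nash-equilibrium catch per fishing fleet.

51.7

A representative fishing fleet's profit is π_i = q_i(263.8 − Q) − 57q_i, with Q = q_i + Σ_{j≠i} q_j.
First-order condition: 206.8 − 2q_i − Σ_{j≠i} q_j = 0.
With identical fishing fleets, set every q_j = q: then 206.8 − 2q − 2q = 0, i.e. q = 206.8/4 = 51.7.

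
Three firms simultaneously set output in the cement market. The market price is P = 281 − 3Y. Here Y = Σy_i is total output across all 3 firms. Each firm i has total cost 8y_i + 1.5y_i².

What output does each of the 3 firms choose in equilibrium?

18.2

A representative firm's profit is π_i = y_i(281 − 3Y) − 8y_i − 1.5y_i², with Y = y_i + Σ_{j≠i} y_j.
First-order condition: 273 − 9y_i − 3Σ_{j≠i} y_j = 0.
Imposing symmetry (y_j = y for all j) turns Σ_{j≠i} y_j into 2y, so 273 = 15y and y = 18.2.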